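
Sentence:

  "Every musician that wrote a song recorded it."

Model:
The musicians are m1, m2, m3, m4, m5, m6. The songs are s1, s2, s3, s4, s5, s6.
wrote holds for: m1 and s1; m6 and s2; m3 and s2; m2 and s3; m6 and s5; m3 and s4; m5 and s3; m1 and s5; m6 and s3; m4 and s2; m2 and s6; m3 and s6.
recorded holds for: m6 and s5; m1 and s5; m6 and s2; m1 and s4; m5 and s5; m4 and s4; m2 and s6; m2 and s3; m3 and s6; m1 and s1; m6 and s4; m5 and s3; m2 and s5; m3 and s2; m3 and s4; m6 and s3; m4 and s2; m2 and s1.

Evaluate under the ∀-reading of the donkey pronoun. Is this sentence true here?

True

"it" takes "a song" as antecedent — a donkey pronoun bound across the clause boundary.
Strong reading: for every (m,s) with wrote(m,s), recorded(m,s).
Restrictor pairs: (m1,s1) ✓  (m1,s5) ✓  (m2,s3) ✓  (m2,s6) ✓  (m3,s2) ✓  (m3,s4) ✓  (m3,s6) ✓  (m4,s2) ✓  (m5,s3) ✓  (m6,s2) ✓  (m6,s3) ✓  (m6,s5) ✓
Every restrictor pair satisfies the scope.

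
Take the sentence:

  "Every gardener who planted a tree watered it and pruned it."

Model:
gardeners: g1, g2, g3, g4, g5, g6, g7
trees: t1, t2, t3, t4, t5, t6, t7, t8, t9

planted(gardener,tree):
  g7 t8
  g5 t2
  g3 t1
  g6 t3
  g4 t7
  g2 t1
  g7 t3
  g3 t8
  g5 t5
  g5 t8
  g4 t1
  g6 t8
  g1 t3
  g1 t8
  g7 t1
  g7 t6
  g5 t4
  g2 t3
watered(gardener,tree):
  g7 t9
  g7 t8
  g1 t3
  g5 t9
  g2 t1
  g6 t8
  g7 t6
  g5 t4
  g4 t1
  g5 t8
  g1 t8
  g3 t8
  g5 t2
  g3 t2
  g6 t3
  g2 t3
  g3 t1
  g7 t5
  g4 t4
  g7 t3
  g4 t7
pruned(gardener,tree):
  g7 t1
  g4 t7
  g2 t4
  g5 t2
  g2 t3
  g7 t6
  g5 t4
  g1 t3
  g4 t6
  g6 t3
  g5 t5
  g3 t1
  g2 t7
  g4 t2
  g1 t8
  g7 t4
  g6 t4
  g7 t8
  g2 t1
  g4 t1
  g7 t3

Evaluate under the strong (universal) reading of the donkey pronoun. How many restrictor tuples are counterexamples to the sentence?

"it" takes "a tree" as antecedent — a donkey pronoun bound across the clause boundary.
Strong reading: for every (g,t) with planted(g,t), watered(g,t) ∧ pruned(g,t).
Restrictor pairs: (g1,t3) ✓  (g1,t8) ✓  (g2,t1) ✓  (g2,t3) ✓  (g3,t1) ✓  (g3,t8) ✗  (g4,t1) ✓  (g4,t7) ✓  (g5,t2) ✓  (g5,t4) ✓  (g5,t5) ✗  (g5,t8) ✗  (g6,t3) ✓  (g6,t8) ✗  (g7,t1) ✗  (g7,t3) ✓  (g7,t6) ✓  (g7,t8) ✓
Counterexamples (restrictor pairs failing the scope): 5.

5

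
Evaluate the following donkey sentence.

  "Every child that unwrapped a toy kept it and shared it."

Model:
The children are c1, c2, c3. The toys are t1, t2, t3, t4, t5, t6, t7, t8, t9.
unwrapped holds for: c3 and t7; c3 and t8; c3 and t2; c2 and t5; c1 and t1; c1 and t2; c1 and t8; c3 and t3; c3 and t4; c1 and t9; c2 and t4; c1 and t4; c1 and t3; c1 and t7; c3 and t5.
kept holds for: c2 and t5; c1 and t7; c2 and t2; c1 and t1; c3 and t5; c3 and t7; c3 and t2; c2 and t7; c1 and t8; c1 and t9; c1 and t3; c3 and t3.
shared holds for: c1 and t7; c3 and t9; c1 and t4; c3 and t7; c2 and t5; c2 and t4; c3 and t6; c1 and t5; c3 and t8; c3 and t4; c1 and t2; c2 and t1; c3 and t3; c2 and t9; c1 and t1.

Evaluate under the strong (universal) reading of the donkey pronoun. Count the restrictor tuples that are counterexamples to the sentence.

10

"it" takes "a toy" as antecedent — a donkey pronoun bound across the clause boundary.
Strong reading: for every (c,t) with unwrapped(c,t), kept(c,t) ∧ shared(c,t).
Restrictor pairs: (c1,t1) ✓  (c1,t2) ✗  (c1,t3) ✗  (c1,t4) ✗  (c1,t7) ✓  (c1,t8) ✗  (c1,t9) ✗  (c2,t4) ✗  (c2,t5) ✓  (c3,t2) ✗  (c3,t3) ✓  (c3,t4) ✗  (c3,t5) ✗  (c3,t7) ✓  (c3,t8) ✗
Counterexamples (restrictor pairs failing the scope): 10.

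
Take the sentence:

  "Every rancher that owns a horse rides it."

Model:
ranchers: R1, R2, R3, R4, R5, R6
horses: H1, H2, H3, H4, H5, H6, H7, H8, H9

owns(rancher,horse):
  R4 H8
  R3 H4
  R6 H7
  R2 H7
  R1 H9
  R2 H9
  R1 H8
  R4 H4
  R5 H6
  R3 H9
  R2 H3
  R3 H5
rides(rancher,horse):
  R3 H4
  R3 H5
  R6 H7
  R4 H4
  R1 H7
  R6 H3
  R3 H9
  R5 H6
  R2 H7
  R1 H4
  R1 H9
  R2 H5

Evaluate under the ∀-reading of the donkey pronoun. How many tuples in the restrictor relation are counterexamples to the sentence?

4

"it" takes "a horse" as antecedent — a donkey pronoun bound across the clause boundary.
Strong reading: for every (r,h) with owns(r,h), rides(r,h).
Restrictor pairs: (R1,H8) ✗  (R1,H9) ✓  (R2,H3) ✗  (R2,H7) ✓  (R2,H9) ✗  (R3,H4) ✓  (R3,H5) ✓  (R3,H9) ✓  (R4,H4) ✓  (R4,H8) ✗  (R5,H6) ✓  (R6,H7) ✓
Counterexamples (restrictor pairs failing the scope): 4.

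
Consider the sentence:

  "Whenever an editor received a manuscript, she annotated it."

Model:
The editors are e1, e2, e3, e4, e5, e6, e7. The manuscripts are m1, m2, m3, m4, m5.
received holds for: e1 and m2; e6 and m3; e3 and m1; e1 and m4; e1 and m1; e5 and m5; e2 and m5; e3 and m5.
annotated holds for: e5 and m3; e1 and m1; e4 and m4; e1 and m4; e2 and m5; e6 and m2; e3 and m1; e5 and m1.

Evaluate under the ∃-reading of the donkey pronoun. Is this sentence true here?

"it" takes "a manuscript" as antecedent — a donkey pronoun bound across the clause boundary.
Weak reading: every editor e with some received-manuscript has at least one received-manuscript m such that annotated(e,m).
Per editor: e1:✓  e2:✓  e3:✓  e5:✗  e6:✗
e5 has no witness among its received-manuscripts.

False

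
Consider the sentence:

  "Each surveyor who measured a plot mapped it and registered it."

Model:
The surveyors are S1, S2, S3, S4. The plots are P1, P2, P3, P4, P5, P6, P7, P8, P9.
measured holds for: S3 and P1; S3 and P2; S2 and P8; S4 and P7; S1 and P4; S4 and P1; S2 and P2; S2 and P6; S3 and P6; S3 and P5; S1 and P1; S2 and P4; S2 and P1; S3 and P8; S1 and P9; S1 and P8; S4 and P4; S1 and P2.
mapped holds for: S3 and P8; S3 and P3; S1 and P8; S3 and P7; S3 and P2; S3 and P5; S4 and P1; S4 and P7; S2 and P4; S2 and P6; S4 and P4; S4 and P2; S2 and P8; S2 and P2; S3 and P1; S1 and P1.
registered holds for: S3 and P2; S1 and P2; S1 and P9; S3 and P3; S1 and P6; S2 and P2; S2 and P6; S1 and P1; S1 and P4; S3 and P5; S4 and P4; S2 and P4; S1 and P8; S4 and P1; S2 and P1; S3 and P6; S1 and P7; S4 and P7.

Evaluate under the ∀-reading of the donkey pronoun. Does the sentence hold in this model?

"it" takes "a plot" as antecedent — a donkey pronoun bound across the clause boundary.
Strong reading: for every (s,p) with measured(s,p), mapped(s,p) ∧ registered(s,p).
Restrictor pairs: (S1,P1) ✓  (S1,P2) ✗  (S1,P4) ✗  (S1,P8) ✓  (S1,P9) ✗  (S2,P1) ✗  (S2,P2) ✓  (S2,P4) ✓  (S2,P6) ✓  (S2,P8) ✗  (S3,P1) ✗  (S3,P2) ✓  (S3,P5) ✓  (S3,P6) ✗  (S3,P8) ✗  (S4,P1) ✓  (S4,P4) ✓  (S4,P7) ✓
Counterexample: (S1,P2) is in measured but fails the scope.

False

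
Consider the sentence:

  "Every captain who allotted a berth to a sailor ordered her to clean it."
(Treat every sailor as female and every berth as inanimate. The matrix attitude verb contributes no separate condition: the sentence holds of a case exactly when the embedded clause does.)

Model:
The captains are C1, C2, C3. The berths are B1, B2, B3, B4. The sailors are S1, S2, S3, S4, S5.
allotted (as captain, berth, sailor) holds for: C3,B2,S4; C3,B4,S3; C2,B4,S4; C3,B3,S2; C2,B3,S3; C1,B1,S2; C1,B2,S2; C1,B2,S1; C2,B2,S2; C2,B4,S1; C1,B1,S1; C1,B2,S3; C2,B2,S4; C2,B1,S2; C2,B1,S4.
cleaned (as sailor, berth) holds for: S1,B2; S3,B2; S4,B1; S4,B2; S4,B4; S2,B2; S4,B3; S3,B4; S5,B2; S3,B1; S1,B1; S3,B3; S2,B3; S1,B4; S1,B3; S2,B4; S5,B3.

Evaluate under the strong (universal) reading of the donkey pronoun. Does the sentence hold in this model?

False

"her" takes "a sailor" as antecedent and "it" takes "a berth"; both are donkey pronouns co-varying with the restrictor.
Strong reading: for every (c,b,s) with allotted(c,b,s), cleaned(s,b).
Restrictor triples: (C1,B1,S1)→cleaned(S1,B1) ✓  (C1,B1,S2)→cleaned(S2,B1) ✗  (C1,B2,S1)→cleaned(S1,B2) ✓  (C1,B2,S2)→cleaned(S2,B2) ✓  (C1,B2,S3)→cleaned(S3,B2) ✓  (C2,B1,S2)→cleaned(S2,B1) ✗  (C2,B1,S4)→cleaned(S4,B1) ✓  (C2,B2,S2)→cleaned(S2,B2) ✓  (C2,B2,S4)→cleaned(S4,B2) ✓  (C2,B3,S3)→cleaned(S3,B3) ✓  (C2,B4,S1)→cleaned(S1,B4) ✓  (C2,B4,S4)→cleaned(S4,B4) ✓  (C3,B2,S4)→cleaned(S4,B2) ✓  (C3,B3,S2)→cleaned(S2,B3) ✓  (C3,B4,S3)→cleaned(S3,B4) ✓
Counterexample: (C1,B1,S2) — cleaned(S2,B1) does not hold.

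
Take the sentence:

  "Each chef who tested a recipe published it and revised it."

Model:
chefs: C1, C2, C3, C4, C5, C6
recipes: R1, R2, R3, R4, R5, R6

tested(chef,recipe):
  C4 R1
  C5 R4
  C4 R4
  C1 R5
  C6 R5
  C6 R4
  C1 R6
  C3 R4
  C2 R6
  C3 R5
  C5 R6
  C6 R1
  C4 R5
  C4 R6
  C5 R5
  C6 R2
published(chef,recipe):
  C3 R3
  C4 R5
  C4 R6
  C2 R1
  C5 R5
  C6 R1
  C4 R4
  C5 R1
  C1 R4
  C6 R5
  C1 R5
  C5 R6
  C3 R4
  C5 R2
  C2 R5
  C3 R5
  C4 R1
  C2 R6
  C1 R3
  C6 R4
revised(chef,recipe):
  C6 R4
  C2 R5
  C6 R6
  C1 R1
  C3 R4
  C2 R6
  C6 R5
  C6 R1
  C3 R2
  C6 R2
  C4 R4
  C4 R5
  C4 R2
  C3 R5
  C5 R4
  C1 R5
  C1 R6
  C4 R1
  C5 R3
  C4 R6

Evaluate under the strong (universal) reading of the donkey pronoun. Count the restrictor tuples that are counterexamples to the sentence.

5

"it" takes "a recipe" as antecedent — a donkey pronoun bound across the clause boundary.
Strong reading: for every (c,r) with tested(c,r), published(c,r) ∧ revised(c,r).
Restrictor pairs: (C1,R5) ✓  (C1,R6) ✗  (C2,R6) ✓  (C3,R4) ✓  (C3,R5) ✓  (C4,R1) ✓  (C4,R4) ✓  (C4,R5) ✓  (C4,R6) ✓  (C5,R4) ✗  (C5,R5) ✗  (C5,R6) ✗  (C6,R1) ✓  (C6,R2) ✗  (C6,R4) ✓  (C6,R5) ✓
Counterexamples (restrictor pairs failing the scope): 5.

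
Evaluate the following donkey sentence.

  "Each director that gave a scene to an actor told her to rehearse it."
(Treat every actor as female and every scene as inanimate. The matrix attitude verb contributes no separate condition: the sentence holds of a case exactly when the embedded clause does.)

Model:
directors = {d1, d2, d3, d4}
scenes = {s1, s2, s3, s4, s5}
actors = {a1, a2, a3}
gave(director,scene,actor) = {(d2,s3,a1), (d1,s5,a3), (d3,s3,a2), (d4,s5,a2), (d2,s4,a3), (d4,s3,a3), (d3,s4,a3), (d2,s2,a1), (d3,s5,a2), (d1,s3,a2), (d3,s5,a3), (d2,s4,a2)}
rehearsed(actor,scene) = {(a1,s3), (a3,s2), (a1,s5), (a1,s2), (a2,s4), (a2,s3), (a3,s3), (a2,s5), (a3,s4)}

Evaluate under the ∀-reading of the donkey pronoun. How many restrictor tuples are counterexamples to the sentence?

"her" takes "an actor" as antecedent and "it" takes "a scene"; both are donkey pronouns co-varying with the restrictor.
Strong reading: for every (d,s,a) with gave(d,s,a), rehearsed(a,s).
Restrictor triples: (d1,s3,a2)→rehearsed(a2,s3) ✓  (d1,s5,a3)→rehearsed(a3,s5) ✗  (d2,s2,a1)→rehearsed(a1,s2) ✓  (d2,s3,a1)→rehearsed(a1,s3) ✓  (d2,s4,a2)→rehearsed(a2,s4) ✓  (d2,s4,a3)→rehearsed(a3,s4) ✓  (d3,s3,a2)→rehearsed(a2,s3) ✓  (d3,s4,a3)→rehearsed(a3,s4) ✓  (d3,s5,a2)→rehearsed(a2,s5) ✓  (d3,s5,a3)→rehearsed(a3,s5) ✗  (d4,s3,a3)→rehearsed(a3,s3) ✓  (d4,s5,a2)→rehearsed(a2,s5) ✓
Counterexamples (restrictor triples failing the scope): 2.

2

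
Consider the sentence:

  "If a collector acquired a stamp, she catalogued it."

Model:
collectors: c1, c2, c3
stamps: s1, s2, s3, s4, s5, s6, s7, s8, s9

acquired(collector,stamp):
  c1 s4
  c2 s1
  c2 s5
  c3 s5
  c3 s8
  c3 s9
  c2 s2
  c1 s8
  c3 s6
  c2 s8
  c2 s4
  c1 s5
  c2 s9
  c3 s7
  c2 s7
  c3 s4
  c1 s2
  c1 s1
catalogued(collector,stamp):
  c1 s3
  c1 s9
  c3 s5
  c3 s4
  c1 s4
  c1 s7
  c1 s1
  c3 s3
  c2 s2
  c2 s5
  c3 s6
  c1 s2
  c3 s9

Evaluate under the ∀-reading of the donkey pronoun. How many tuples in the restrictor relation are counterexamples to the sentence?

"it" takes "a stamp" as antecedent — a donkey pronoun bound across the clause boundary.
Strong reading: for every (c,s) with acquired(c,s), catalogued(c,s).
Restrictor pairs: (c1,s1) ✓  (c1,s2) ✓  (c1,s4) ✓  (c1,s5) ✗  (c1,s8) ✗  (c2,s1) ✗  (c2,s2) ✓  (c2,s4) ✗  (c2,s5) ✓  (c2,s7) ✗  (c2,s8) ✗  (c2,s9) ✗  (c3,s4) ✓  (c3,s5) ✓  (c3,s6) ✓  (c3,s7) ✗  (c3,s8) ✗  (c3,s9) ✓
Counterexamples (restrictor pairs failing the scope): 9.

9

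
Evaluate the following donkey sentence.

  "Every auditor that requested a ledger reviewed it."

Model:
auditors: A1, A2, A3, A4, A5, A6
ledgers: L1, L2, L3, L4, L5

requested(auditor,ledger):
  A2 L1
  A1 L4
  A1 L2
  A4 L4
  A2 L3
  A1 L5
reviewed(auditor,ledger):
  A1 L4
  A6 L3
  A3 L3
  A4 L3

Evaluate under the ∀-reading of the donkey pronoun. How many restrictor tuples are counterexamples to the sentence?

"it" takes "a ledger" as antecedent — a donkey pronoun bound across the clause boundary.
Strong reading: for every (a,l) with requested(a,l), reviewed(a,l).
Restrictor pairs: (A1,L2) ✗  (A1,L4) ✓  (A1,L5) ✗  (A2,L1) ✗  (A2,L3) ✗  (A4,L4) ✗
Counterexamples (restrictor pairs failing the scope): 5.

5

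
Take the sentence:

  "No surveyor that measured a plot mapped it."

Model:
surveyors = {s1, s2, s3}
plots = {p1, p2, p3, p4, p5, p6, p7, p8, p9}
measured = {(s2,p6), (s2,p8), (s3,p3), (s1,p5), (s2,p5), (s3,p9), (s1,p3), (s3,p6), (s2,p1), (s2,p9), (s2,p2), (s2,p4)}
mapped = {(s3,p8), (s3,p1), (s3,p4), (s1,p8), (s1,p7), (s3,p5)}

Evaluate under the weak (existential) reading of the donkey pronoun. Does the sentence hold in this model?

"it" takes "a plot" as antecedent — a donkey pronoun bound across the clause boundary.
Truth condition: for no (s,p) with measured(s,p) does mapped(s,p) hold.
Restrictor pairs — does the scope hold? (s1,p3):fails  (s1,p5):fails  (s2,p1):fails  (s2,p2):fails  (s2,p4):fails  (s2,p5):fails  (s2,p6):fails  (s2,p8):fails  (s2,p9):fails  (s3,p3):fails  (s3,p6):fails  (s3,p9):fails
Scope holds for no restrictor pair, so the sentence is true.

True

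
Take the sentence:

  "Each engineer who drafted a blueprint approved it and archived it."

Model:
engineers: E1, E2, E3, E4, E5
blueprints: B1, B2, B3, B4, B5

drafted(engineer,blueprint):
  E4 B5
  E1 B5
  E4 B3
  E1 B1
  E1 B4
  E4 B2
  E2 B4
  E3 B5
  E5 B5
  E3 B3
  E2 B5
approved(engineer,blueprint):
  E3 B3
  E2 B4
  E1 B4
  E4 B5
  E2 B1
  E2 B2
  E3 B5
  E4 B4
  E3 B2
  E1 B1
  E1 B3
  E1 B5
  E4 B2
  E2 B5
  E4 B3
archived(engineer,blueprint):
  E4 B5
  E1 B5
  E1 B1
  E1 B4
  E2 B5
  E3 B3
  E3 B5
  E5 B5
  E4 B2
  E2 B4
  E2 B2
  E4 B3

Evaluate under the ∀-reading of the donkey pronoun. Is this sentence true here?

"it" takes "a blueprint" as antecedent — a donkey pronoun bound across the clause boundary.
Strong reading: for every (e,b) with drafted(e,b), approved(e,b) ∧ archived(e,b).
Restrictor pairs: (E1,B1) ✓  (E1,B4) ✓  (E1,B5) ✓  (E2,B4) ✓  (E2,B5) ✓  (E3,B3) ✓  (E3,B5) ✓  (E4,B2) ✓  (E4,B3) ✓  (E4,B5) ✓  (E5,B5) ✗
Counterexample: (E5,B5) is in drafted but fails the scope.

False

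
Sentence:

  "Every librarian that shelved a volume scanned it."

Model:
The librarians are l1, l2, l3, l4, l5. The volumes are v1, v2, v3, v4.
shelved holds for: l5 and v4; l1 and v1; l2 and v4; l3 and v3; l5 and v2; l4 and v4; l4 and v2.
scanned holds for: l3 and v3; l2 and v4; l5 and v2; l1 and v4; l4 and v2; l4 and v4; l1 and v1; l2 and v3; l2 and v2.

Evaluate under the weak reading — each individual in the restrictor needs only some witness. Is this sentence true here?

"it" takes "a volume" as antecedent — a donkey pronoun bound across the clause boundary.
Weak reading: every librarian l with some shelved-volume has at least one shelved-volume v such that scanned(l,v).
Per librarian: l1:✓  l2:✓  l3:✓  l4:✓  l5:✓
Every librarian in the restrictor has a witness.

True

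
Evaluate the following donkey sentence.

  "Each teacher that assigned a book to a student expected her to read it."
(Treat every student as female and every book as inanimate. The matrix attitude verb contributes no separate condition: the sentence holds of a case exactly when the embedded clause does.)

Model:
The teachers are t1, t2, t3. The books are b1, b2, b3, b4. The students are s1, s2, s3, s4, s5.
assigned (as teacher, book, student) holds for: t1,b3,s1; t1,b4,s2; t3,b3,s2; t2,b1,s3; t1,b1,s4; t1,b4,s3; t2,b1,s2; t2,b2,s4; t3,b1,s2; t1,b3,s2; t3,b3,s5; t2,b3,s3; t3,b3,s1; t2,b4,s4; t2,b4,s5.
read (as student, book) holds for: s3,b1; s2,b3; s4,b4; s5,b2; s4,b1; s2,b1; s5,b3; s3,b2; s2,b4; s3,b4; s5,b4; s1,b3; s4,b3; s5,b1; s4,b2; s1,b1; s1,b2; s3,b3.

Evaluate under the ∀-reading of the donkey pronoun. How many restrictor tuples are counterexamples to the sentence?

0

"her" takes "a student" as antecedent and "it" takes "a book"; both are donkey pronouns co-varying with the restrictor.
Strong reading: for every (t,b,s) with assigned(t,b,s), read(s,b).
Restrictor triples: (t1,b1,s4)→read(s4,b1) ✓  (t1,b3,s1)→read(s1,b3) ✓  (t1,b3,s2)→read(s2,b3) ✓  (t1,b4,s2)→read(s2,b4) ✓  (t1,b4,s3)→read(s3,b4) ✓  (t2,b1,s2)→read(s2,b1) ✓  (t2,b1,s3)→read(s3,b1) ✓  (t2,b2,s4)→read(s4,b2) ✓  (t2,b3,s3)→read(s3,b3) ✓  (t2,b4,s4)→read(s4,b4) ✓  (t2,b4,s5)→read(s5,b4) ✓  (t3,b1,s2)→read(s2,b1) ✓  (t3,b3,s1)→read(s1,b3) ✓  (t3,b3,s2)→read(s2,b3) ✓  (t3,b3,s5)→read(s5,b3) ✓
Counterexamples (restrictor triples failing the scope): 0.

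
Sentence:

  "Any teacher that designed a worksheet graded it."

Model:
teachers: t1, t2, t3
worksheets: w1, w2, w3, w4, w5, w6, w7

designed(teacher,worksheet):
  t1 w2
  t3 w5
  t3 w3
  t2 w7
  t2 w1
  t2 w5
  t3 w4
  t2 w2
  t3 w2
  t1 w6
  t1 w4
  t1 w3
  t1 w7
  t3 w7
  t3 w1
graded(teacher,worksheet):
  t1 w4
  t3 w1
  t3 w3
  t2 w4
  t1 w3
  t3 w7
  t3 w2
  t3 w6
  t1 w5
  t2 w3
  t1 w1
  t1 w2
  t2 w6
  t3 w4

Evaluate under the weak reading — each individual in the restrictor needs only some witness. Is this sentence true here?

"it" takes "a worksheet" as antecedent — a donkey pronoun bound across the clause boundary.
Weak reading: every teacher t with some designed-worksheet has at least one designed-worksheet w such that graded(t,w).
Per teacher: t1:✓  t2:✗  t3:✓
t2 has no witness among its designed-worksheets.

False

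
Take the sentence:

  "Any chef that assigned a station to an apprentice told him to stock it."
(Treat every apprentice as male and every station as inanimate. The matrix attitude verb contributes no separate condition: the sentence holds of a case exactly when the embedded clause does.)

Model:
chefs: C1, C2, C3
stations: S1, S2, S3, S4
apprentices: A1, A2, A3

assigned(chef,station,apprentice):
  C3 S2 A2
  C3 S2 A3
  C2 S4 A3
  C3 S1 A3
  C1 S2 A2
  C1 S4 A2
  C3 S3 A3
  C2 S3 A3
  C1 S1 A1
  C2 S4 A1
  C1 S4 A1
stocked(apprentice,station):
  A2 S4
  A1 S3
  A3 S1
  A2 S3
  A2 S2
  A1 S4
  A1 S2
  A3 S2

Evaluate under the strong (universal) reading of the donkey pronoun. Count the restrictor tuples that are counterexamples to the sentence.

"him" takes "an apprentice" as antecedent and "it" takes "a station"; both are donkey pronouns co-varying with the restrictor.
Strong reading: for every (c,s,a) with assigned(c,s,a), stocked(a,s).
Restrictor triples: (C1,S1,A1)→stocked(A1,S1) ✗  (C1,S2,A2)→stocked(A2,S2) ✓  (C1,S4,A1)→stocked(A1,S4) ✓  (C1,S4,A2)→stocked(A2,S4) ✓  (C2,S3,A3)→stocked(A3,S3) ✗  (C2,S4,A1)→stocked(A1,S4) ✓  (C2,S4,A3)→stocked(A3,S4) ✗  (C3,S1,A3)→stocked(A3,S1) ✓  (C3,S2,A2)→stocked(A2,S2) ✓  (C3,S2,A3)→stocked(A3,S2) ✓  (C3,S3,A3)→stocked(A3,S3) ✗
Counterexamples (restrictor triples failing the scope): 4.

4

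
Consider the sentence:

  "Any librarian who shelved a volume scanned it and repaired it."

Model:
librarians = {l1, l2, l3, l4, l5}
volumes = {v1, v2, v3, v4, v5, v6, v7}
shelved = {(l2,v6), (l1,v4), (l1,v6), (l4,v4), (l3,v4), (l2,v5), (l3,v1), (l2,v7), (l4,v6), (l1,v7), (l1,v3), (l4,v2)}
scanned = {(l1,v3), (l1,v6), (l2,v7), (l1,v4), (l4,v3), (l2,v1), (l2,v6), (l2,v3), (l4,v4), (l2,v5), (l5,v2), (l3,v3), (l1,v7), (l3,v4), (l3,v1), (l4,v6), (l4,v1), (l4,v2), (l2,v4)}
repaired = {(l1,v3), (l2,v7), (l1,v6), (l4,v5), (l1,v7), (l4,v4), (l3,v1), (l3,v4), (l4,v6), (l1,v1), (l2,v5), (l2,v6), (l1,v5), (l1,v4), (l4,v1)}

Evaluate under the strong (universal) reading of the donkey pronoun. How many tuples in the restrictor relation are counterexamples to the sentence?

1

"it" takes "a volume" as antecedent — a donkey pronoun bound across the clause boundary.
Strong reading: for every (l,v) with shelved(l,v), scanned(l,v) ∧ repaired(l,v).
Restrictor pairs: (l1,v3) ✓  (l1,v4) ✓  (l1,v6) ✓  (l1,v7) ✓  (l2,v5) ✓  (l2,v6) ✓  (l2,v7) ✓  (l3,v1) ✓  (l3,v4) ✓  (l4,v2) ✗  (l4,v4) ✓  (l4,v6) ✓
Counterexamples (restrictor pairs failing the scope): 1.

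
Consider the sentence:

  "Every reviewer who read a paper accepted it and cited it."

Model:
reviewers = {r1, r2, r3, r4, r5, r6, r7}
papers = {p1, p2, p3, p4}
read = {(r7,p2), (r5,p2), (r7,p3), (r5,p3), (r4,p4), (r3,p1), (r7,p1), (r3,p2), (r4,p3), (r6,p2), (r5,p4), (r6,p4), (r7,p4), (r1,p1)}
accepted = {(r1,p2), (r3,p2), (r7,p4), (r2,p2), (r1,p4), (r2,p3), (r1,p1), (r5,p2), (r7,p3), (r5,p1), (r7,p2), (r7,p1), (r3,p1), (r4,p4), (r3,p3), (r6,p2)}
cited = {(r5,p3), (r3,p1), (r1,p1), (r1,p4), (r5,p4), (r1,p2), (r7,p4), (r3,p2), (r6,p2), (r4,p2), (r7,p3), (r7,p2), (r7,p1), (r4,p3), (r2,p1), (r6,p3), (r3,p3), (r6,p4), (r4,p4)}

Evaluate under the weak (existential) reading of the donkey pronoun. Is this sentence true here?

False

"it" takes "a paper" as antecedent — a donkey pronoun bound across the clause boundary.
Weak reading: every reviewer r with some read-paper has at least one read-paper p such that accepted(r,p) ∧ cited(r,p).
Per reviewer: r1:✓  r3:✓  r4:✓  r5:✗  r6:✓  r7:✓
r5 has no witness among its read-papers.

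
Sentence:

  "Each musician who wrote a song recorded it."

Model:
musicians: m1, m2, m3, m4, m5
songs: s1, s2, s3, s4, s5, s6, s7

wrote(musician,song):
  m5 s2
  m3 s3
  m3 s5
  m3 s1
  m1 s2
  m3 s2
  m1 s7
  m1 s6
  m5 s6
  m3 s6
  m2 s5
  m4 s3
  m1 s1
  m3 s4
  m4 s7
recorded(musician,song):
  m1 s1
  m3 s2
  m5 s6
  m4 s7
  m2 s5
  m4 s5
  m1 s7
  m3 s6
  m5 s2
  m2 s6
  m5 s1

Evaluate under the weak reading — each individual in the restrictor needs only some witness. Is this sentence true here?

True

"it" takes "a song" as antecedent — a donkey pronoun bound across the clause boundary.
Weak reading: every musician m with some wrote-song has at least one wrote-song s such that recorded(m,s).
Per musician: m1:✓  m2:✓  m3:✓  m4:✓  m5:✓
Every musician in the restrictor has a witness.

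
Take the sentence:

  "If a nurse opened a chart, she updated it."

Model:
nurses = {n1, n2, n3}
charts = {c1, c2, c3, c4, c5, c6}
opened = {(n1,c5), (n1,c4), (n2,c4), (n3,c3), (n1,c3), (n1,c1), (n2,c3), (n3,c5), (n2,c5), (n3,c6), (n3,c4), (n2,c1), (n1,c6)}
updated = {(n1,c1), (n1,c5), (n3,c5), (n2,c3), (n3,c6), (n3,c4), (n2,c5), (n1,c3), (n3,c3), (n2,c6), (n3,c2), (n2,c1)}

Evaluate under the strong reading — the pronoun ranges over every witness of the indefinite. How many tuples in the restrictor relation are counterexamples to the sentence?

"it" takes "a chart" as antecedent — a donkey pronoun bound across the clause boundary.
Strong reading: for every (n,c) with opened(n,c), updated(n,c).
Restrictor pairs: (n1,c1) ✓  (n1,c3) ✓  (n1,c4) ✗  (n1,c5) ✓  (n1,c6) ✗  (n2,c1) ✓  (n2,c3) ✓  (n2,c4) ✗  (n2,c5) ✓  (n3,c3) ✓  (n3,c4) ✓  (n3,c5) ✓  (n3,c6) ✓
Counterexamples (restrictor pairs failing the scope): 3.

3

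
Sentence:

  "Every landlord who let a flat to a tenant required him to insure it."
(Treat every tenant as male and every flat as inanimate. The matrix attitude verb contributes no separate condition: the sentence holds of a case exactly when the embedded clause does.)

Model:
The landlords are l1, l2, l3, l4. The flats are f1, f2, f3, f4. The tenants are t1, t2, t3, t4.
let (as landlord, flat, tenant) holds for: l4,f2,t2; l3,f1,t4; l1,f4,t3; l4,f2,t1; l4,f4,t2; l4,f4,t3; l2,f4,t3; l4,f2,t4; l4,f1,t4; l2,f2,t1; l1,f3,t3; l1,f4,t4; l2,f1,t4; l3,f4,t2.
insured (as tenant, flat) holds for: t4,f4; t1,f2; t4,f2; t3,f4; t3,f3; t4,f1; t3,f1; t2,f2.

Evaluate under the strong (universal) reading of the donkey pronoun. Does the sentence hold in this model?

False

"him" takes "a tenant" as antecedent and "it" takes "a flat"; both are donkey pronouns co-varying with the restrictor.
Strong reading: for every (l,f,t) with let(l,f,t), insured(t,f).
Restrictor triples: (l1,f3,t3)→insured(t3,f3) ✓  (l1,f4,t3)→insured(t3,f4) ✓  (l1,f4,t4)→insured(t4,f4) ✓  (l2,f1,t4)→insured(t4,f1) ✓  (l2,f2,t1)→insured(t1,f2) ✓  (l2,f4,t3)→insured(t3,f4) ✓  (l3,f1,t4)→insured(t4,f1) ✓  (l3,f4,t2)→insured(t2,f4) ✗  (l4,f1,t4)→insured(t4,f1) ✓  (l4,f2,t1)→insured(t1,f2) ✓  (l4,f2,t2)→insured(t2,f2) ✓  (l4,f2,t4)→insured(t4,f2) ✓  (l4,f4,t2)→insured(t2,f4) ✗  (l4,f4,t3)→insured(t3,f4) ✓
Counterexample: (l3,f4,t2) — insured(t2,f4) does not hold.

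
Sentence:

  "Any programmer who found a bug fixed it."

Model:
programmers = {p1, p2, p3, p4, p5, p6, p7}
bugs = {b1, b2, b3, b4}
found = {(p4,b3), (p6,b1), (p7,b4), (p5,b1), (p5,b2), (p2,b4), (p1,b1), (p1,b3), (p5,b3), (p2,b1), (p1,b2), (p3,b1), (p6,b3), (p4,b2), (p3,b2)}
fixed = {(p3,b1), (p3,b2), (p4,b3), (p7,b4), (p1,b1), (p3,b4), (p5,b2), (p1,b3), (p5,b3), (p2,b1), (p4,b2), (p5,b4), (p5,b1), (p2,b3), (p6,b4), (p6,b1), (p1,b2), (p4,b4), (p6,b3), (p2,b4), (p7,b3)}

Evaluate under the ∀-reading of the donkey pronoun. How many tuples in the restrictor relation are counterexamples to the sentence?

"it" takes "a bug" as antecedent — a donkey pronoun bound across the clause boundary.
Strong reading: for every (p,b) with found(p,b), fixed(p,b).
Restrictor pairs: (p1,b1) ✓  (p1,b2) ✓  (p1,b3) ✓  (p2,b1) ✓  (p2,b4) ✓  (p3,b1) ✓  (p3,b2) ✓  (p4,b2) ✓  (p4,b3) ✓  (p5,b1) ✓  (p5,b2) ✓  (p5,b3) ✓  (p6,b1) ✓  (p6,b3) ✓  (p7,b4) ✓
Counterexamples (restrictor pairs failing the scope): 0.

0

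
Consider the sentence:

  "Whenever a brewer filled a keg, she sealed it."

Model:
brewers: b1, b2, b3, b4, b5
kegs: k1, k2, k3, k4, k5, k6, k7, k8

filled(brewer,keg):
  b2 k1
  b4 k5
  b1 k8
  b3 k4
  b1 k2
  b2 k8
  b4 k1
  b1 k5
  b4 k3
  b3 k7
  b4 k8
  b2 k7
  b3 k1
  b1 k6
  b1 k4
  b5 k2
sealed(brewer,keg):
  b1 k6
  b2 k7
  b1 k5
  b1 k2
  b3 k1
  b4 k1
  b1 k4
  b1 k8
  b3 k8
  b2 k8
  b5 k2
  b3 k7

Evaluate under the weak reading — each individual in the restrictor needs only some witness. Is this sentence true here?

"it" takes "a keg" as antecedent — a donkey pronoun bound across the clause boundary.
Weak reading: every brewer b with some filled-keg has at least one filled-keg k such that sealed(b,k).
Per brewer: b1:✓  b2:✓  b3:✓  b4:✓  b5:✓
Every brewer in the restrictor has a witness.

True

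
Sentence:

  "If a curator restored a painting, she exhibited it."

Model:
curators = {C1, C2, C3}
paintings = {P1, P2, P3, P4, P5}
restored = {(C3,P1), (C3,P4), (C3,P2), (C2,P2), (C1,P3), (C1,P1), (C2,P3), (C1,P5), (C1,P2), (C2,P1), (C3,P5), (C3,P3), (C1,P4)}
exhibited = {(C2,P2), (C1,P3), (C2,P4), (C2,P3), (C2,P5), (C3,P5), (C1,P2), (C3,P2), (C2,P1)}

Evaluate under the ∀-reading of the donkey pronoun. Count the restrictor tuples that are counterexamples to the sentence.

6

"it" takes "a painting" as antecedent — a donkey pronoun bound across the clause boundary.
Strong reading: for every (c,p) with restored(c,p), exhibited(c,p).
Restrictor pairs: (C1,P1) ✗  (C1,P2) ✓  (C1,P3) ✓  (C1,P4) ✗  (C1,P5) ✗  (C2,P1) ✓  (C2,P2) ✓  (C2,P3) ✓  (C3,P1) ✗  (C3,P2) ✓  (C3,P3) ✗  (C3,P4) ✗  (C3,P5) ✓
Counterexamples (restrictor pairs failing the scope): 6.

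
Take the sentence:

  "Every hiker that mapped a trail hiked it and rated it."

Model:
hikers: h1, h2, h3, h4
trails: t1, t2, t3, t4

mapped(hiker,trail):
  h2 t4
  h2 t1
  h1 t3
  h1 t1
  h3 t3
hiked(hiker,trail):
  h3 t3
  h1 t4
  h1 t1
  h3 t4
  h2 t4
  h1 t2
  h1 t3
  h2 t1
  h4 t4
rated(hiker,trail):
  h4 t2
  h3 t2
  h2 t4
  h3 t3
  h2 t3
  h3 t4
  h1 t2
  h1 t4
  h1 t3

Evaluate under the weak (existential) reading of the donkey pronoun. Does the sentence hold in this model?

"it" takes "a trail" as antecedent — a donkey pronoun bound across the clause boundary.
Weak reading: every hiker h with some mapped-trail has at least one mapped-trail t such that hiked(h,t) ∧ rated(h,t).
Per hiker: h1:✓  h2:✓  h3:✓
Every hiker in the restrictor has a witness.

True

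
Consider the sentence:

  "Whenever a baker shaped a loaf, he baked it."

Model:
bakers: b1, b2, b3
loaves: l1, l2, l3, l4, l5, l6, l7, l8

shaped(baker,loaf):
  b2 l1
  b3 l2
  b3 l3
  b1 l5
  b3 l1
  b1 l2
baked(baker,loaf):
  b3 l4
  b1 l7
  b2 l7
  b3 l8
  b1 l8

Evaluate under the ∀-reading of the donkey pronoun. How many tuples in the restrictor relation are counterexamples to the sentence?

"it" takes "a loaf" as antecedent — a donkey pronoun bound across the clause boundary.
Strong reading: for every (b,l) with shaped(b,l), baked(b,l).
Restrictor pairs: (b1,l2) ✗  (b1,l5) ✗  (b2,l1) ✗  (b3,l1) ✗  (b3,l2) ✗  (b3,l3) ✗
Counterexamples (restrictor pairs failing the scope): 6.

6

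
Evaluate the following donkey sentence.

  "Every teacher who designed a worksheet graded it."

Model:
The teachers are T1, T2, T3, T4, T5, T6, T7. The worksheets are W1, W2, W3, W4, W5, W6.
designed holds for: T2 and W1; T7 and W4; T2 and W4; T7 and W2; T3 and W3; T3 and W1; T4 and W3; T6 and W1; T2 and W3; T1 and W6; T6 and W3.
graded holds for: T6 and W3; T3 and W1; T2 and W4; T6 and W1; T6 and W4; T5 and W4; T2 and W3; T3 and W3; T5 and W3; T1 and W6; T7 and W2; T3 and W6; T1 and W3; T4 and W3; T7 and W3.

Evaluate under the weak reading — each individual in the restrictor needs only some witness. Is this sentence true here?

True

"it" takes "a worksheet" as antecedent — a donkey pronoun bound across the clause boundary.
Weak reading: every teacher t with some designed-worksheet has at least one designed-worksheet w such that graded(t,w).
Per teacher: T1:✓  T2:✓  T3:✓  T4:✓  T6:✓  T7:✓
Every teacher in the restrictor has a witness.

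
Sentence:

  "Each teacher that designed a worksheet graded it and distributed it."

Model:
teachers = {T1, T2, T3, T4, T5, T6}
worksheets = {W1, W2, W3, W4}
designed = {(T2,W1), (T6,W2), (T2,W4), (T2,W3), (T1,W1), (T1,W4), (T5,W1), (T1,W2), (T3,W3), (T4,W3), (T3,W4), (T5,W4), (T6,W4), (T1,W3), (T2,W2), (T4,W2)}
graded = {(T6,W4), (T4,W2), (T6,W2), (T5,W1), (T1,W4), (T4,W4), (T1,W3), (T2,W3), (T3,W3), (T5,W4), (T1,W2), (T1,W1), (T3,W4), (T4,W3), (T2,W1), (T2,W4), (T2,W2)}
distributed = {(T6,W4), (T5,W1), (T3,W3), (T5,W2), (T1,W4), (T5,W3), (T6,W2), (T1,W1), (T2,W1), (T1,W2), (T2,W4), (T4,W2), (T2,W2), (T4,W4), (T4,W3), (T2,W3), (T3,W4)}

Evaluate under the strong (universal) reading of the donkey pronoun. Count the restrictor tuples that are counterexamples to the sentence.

2

"it" takes "a worksheet" as antecedent — a donkey pronoun bound across the clause boundary.
Strong reading: for every (t,w) with designed(t,w), graded(t,w) ∧ distributed(t,w).
Restrictor pairs: (T1,W1) ✓  (T1,W2) ✓  (T1,W3) ✗  (T1,W4) ✓  (T2,W1) ✓  (T2,W2) ✓  (T2,W3) ✓  (T2,W4) ✓  (T3,W3) ✓  (T3,W4) ✓  (T4,W2) ✓  (T4,W3) ✓  (T5,W1) ✓  (T5,W4) ✗  (T6,W2) ✓  (T6,W4) ✓
Counterexamples (restrictor pairs failing the scope): 2.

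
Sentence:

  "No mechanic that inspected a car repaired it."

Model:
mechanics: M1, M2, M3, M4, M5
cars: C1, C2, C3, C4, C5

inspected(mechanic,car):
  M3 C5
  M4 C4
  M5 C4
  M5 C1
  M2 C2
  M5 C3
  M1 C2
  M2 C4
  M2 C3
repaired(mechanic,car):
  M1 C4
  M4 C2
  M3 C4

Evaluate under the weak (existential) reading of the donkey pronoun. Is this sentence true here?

True

"it" takes "a car" as antecedent — a donkey pronoun bound across the clause boundary.
Truth condition: for no (m,c) with inspected(m,c) does repaired(m,c) hold.
Restrictor pairs — does the scope hold? (M1,C2):fails  (M2,C2):fails  (M2,C3):fails  (M2,C4):fails  (M3,C5):fails  (M4,C4):fails  (M5,C1):fails  (M5,C3):fails  (M5,C4):fails
Scope holds for no restrictor pair, so the sentence is true.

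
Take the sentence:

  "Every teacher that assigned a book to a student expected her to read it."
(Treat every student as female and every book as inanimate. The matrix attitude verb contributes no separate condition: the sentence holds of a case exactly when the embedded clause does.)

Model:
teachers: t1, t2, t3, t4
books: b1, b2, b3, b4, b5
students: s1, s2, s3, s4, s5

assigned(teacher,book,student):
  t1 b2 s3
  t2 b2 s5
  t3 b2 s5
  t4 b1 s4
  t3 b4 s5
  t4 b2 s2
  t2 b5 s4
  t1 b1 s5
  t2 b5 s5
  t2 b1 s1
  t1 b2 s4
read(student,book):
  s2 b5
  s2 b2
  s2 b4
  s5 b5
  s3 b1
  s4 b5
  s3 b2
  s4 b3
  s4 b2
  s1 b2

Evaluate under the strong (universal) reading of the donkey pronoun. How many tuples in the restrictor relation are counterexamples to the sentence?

"her" takes "a student" as antecedent and "it" takes "a book"; both are donkey pronouns co-varying with the restrictor.
Strong reading: for every (t,b,s) with assigned(t,b,s), read(s,b).
Restrictor triples: (t1,b1,s5)→read(s5,b1) ✗  (t1,b2,s3)→read(s3,b2) ✓  (t1,b2,s4)→read(s4,b2) ✓  (t2,b1,s1)→read(s1,b1) ✗  (t2,b2,s5)→read(s5,b2) ✗  (t2,b5,s4)→read(s4,b5) ✓  (t2,b5,s5)→read(s5,b5) ✓  (t3,b2,s5)→read(s5,b2) ✗  (t3,b4,s5)→read(s5,b4) ✗  (t4,b1,s4)→read(s4,b1) ✗  (t4,b2,s2)→read(s2,b2) ✓
Counterexamples (restrictor triples failing the scope): 6.

6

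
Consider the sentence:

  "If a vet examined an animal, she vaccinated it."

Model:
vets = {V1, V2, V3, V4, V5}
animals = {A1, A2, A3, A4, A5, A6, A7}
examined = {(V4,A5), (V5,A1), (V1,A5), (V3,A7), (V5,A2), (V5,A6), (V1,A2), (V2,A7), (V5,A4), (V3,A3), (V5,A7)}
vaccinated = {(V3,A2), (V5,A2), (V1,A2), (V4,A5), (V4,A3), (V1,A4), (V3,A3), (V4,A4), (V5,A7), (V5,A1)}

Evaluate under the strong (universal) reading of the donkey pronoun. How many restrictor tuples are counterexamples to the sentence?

"it" takes "an animal" as antecedent — a donkey pronoun bound across the clause boundary.
Strong reading: for every (v,a) with examined(v,a), vaccinated(v,a).
Restrictor pairs: (V1,A2) ✓  (V1,A5) ✗  (V2,A7) ✗  (V3,A3) ✓  (V3,A7) ✗  (V4,A5) ✓  (V5,A1) ✓  (V5,A2) ✓  (V5,A4) ✗  (V5,A6) ✗  (V5,A7) ✓
Counterexamples (restrictor pairs failing the scope): 5.

5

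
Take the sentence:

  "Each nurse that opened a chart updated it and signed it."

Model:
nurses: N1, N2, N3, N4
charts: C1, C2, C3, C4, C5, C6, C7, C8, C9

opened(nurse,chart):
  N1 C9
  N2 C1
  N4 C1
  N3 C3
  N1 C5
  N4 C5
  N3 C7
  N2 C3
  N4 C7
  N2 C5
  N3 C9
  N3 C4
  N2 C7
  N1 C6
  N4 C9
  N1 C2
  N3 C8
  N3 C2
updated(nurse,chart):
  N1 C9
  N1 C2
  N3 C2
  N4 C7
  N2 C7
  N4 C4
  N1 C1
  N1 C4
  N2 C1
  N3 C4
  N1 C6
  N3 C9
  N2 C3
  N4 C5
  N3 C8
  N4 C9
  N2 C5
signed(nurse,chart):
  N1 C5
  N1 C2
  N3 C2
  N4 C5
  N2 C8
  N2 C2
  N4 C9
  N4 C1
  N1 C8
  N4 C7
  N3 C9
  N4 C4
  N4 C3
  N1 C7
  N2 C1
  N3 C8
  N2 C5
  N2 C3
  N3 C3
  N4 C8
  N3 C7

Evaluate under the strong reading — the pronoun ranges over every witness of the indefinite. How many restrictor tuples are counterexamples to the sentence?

8

"it" takes "a chart" as antecedent — a donkey pronoun bound across the clause boundary.
Strong reading: for every (n,c) with opened(n,c), updated(n,c) ∧ signed(n,c).
Restrictor pairs: (N1,C2) ✓  (N1,C5) ✗  (N1,C6) ✗  (N1,C9) ✗  (N2,C1) ✓  (N2,C3) ✓  (N2,C5) ✓  (N2,C7) ✗  (N3,C2) ✓  (N3,C3) ✗  (N3,C4) ✗  (N3,C7) ✗  (N3,C8) ✓  (N3,C9) ✓  (N4,C1) ✗  (N4,C5) ✓  (N4,C7) ✓  (N4,C9) ✓
Counterexamples (restrictor pairs failing the scope): 8.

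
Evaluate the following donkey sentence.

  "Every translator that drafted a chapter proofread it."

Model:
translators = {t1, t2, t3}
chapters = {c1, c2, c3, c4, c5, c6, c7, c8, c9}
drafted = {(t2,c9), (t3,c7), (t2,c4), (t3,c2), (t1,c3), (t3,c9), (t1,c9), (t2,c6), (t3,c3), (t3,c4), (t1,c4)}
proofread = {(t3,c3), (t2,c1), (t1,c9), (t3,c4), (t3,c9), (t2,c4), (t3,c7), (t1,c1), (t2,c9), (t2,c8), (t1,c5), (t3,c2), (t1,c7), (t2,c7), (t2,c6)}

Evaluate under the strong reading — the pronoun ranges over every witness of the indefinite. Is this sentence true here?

"it" takes "a chapter" as antecedent — a donkey pronoun bound across the clause boundary.
Strong reading: for every (t,c) with drafted(t,c), proofread(t,c).
Restrictor pairs: (t1,c3) ✗  (t1,c4) ✗  (t1,c9) ✓  (t2,c4) ✓  (t2,c6) ✓  (t2,c9) ✓  (t3,c2) ✓  (t3,c3) ✓  (t3,c4) ✓  (t3,c7) ✓  (t3,c9) ✓
Counterexample: (t1,c3) is in drafted but fails the scope.

False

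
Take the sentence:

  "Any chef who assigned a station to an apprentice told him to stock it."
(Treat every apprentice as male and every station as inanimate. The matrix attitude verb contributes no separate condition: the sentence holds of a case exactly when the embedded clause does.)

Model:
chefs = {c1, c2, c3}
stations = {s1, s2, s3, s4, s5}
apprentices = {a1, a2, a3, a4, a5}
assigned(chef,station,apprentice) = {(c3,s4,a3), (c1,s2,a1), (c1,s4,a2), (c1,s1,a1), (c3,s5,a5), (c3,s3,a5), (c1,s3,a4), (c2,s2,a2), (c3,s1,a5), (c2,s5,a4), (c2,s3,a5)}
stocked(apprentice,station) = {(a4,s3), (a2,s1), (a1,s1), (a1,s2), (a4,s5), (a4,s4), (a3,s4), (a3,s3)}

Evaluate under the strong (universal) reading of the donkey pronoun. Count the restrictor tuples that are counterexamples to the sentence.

6

"him" takes "an apprentice" as antecedent and "it" takes "a station"; both are donkey pronouns co-varying with the restrictor.
Strong reading: for every (c,s,a) with assigned(c,s,a), stocked(a,s).
Restrictor triples: (c1,s1,a1)→stocked(a1,s1) ✓  (c1,s2,a1)→stocked(a1,s2) ✓  (c1,s3,a4)→stocked(a4,s3) ✓  (c1,s4,a2)→stocked(a2,s4) ✗  (c2,s2,a2)→stocked(a2,s2) ✗  (c2,s3,a5)→stocked(a5,s3) ✗  (c2,s5,a4)→stocked(a4,s5) ✓  (c3,s1,a5)→stocked(a5,s1) ✗  (c3,s3,a5)→stocked(a5,s3) ✗  (c3,s4,a3)→stocked(a3,s4) ✓  (c3,s5,a5)→stocked(a5,s5) ✗
Counterexamples (restrictor triples failing the scope): 6.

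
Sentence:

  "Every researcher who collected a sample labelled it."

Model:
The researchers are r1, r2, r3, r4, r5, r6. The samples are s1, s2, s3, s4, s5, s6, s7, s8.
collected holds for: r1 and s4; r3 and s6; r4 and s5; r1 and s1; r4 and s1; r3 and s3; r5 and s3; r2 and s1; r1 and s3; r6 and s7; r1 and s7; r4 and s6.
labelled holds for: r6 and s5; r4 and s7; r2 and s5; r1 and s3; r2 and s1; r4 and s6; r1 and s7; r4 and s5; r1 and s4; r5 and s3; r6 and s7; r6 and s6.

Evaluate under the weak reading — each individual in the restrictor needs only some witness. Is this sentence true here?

False

"it" takes "a sample" as antecedent — a donkey pronoun bound across the clause boundary.
Weak reading: every researcher r with some collected-sample has at least one collected-sample s such that labelled(r,s).
Per researcher: r1:✓  r2:✓  r3:✗  r4:✓  r5:✓  r6:✓
r3 has no witness among its collected-samples.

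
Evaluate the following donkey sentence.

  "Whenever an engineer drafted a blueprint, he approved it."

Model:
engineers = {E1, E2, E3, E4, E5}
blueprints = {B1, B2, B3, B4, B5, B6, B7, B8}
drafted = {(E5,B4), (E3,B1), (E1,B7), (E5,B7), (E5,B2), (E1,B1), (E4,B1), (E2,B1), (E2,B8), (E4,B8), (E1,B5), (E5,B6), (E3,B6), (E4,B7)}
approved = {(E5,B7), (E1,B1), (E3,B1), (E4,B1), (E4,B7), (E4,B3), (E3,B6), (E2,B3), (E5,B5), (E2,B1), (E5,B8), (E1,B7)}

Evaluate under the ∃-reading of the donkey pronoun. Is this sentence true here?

"it" takes "a blueprint" as antecedent — a donkey pronoun bound across the clause boundary.
Weak reading: every engineer e with some drafted-blueprint has at least one drafted-blueprint b such that approved(e,b).
Per engineer: E1:✓  E2:✓  E3:✓  E4:✓  E5:✓
Every engineer in the restrictor has a witness.

True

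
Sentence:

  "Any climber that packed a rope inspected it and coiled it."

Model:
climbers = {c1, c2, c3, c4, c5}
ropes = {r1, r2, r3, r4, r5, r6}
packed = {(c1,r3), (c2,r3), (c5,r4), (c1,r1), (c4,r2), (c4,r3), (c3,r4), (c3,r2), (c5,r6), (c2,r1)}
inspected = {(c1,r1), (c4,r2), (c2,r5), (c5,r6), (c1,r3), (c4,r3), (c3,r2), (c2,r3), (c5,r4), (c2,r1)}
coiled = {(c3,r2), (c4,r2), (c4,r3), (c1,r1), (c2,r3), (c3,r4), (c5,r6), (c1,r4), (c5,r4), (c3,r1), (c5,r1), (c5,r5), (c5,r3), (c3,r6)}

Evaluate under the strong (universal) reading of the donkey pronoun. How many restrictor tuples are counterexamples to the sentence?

3

"it" takes "a rope" as antecedent — a donkey pronoun bound across the clause boundary.
Strong reading: for every (c,r) with packed(c,r), inspected(c,r) ∧ coiled(c,r).
Restrictor pairs: (c1,r1) ✓  (c1,r3) ✗  (c2,r1) ✗  (c2,r3) ✓  (c3,r2) ✓  (c3,r4) ✗  (c4,r2) ✓  (c4,r3) ✓  (c5,r4) ✓  (c5,r6) ✓
Counterexamples (restrictor pairs failing the scope): 3.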